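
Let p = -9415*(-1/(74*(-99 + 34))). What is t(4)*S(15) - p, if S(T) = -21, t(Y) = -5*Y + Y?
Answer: 325115/962 ≈ 337.96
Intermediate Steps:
t(Y) = -4*Y
p = -1883/962 (p = -9415/((-74*(-65))) = -9415/4810 = -9415*1/4810 = -1883/962 ≈ -1.9574)
t(4)*S(15) - p = -4*4*(-21) - 1*(-1883/962) = -16*(-21) + 1883/962 = 336 + 1883/962 = 325115/962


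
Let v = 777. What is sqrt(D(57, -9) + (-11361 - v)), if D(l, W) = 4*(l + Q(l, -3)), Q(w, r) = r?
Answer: I*sqrt(11922) ≈ 109.19*I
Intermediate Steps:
D(l, W) = -12 + 4*l (D(l, W) = 4*(l - 3) = 4*(-3 + l) = -12 + 4*l)
sqrt(D(57, -9) + (-11361 - v)) = sqrt((-12 + 4*57) + (-11361 - 1*777)) = sqrt((-12 + 228) + (-11361 - 777)) = sqrt(216 - 12138) = sqrt(-11922) = I*sqrt(11922)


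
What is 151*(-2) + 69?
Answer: -233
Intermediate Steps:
151*(-2) + 69 = -302 + 69 = -233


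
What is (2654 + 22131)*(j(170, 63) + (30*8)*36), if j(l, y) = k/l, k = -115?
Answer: 7280271545/34 ≈ 2.1413e+8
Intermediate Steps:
j(l, y) = -115/l
(2654 + 22131)*(j(170, 63) + (30*8)*36) = (2654 + 22131)*(-115/170 + (30*8)*36) = 24785*(-115*1/170 + 240*36) = 24785*(-23/34 + 8640) = 24785*(293737/34) = 7280271545/34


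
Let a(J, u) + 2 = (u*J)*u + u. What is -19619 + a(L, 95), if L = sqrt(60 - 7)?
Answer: -19526 + 9025*sqrt(53) ≈ 46177.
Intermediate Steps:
L = sqrt(53) ≈ 7.2801
a(J, u) = -2 + u + J*u**2 (a(J, u) = -2 + ((u*J)*u + u) = -2 + ((J*u)*u + u) = -2 + (J*u**2 + u) = -2 + (u + J*u**2) = -2 + u + J*u**2)
-19619 + a(L, 95) = -19619 + (-2 + 95 + sqrt(53)*95**2) = -19619 + (-2 + 95 + sqrt(53)*9025) = -19619 + (-2 + 95 + 9025*sqrt(53)) = -19619 + (93 + 9025*sqrt(53)) = -19526 + 9025*sqrt(53)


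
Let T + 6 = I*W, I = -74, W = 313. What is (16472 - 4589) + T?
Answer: -11285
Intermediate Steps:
T = -23168 (T = -6 - 74*313 = -6 - 23162 = -23168)
(16472 - 4589) + T = (16472 - 4589) - 23168 = 11883 - 23168 = -11285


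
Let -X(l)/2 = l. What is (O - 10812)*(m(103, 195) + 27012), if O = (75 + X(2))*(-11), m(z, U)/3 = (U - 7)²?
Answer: -1542379092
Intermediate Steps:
X(l) = -2*l
m(z, U) = 3*(-7 + U)² (m(z, U) = 3*(U - 7)² = 3*(-7 + U)²)
O = -781 (O = (75 - 2*2)*(-11) = (75 - 4)*(-11) = 71*(-11) = -781)
(O - 10812)*(m(103, 195) + 27012) = (-781 - 10812)*(3*(-7 + 195)² + 27012) = -11593*(3*188² + 27012) = -11593*(3*35344 + 27012) = -11593*(106032 + 27012) = -11593*133044 = -1542379092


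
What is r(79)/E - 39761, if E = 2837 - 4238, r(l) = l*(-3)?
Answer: -18568308/467 ≈ -39761.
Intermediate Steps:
r(l) = -3*l
E = -1401
r(79)/E - 39761 = -3*79/(-1401) - 39761 = -237*(-1/1401) - 39761 = 79/467 - 39761 = -18568308/467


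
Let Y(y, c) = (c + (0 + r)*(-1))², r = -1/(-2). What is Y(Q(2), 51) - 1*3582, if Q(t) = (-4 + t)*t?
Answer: -4127/4 ≈ -1031.8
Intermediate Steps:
r = ½ (r = -1*(-½) = ½ ≈ 0.50000)
Q(t) = t*(-4 + t)
Y(y, c) = (-½ + c)² (Y(y, c) = (c + (0 + ½)*(-1))² = (c + (½)*(-1))² = (c - ½)² = (-½ + c)²)
Y(Q(2), 51) - 1*3582 = (-1 + 2*51)²/4 - 1*3582 = (-1 + 102)²/4 - 3582 = (¼)*101² - 3582 = (¼)*10201 - 3582 = 10201/4 - 3582 = -4127/4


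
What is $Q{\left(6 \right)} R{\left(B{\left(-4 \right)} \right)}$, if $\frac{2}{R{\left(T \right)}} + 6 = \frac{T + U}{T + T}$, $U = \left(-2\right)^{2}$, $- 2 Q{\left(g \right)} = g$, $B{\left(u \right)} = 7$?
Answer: $\frac{84}{73} \approx 1.1507$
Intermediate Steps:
$Q{\left(g \right)} = - \frac{g}{2}$
$U = 4$
$R{\left(T \right)} = \frac{2}{-6 + \frac{4 + T}{2 T}}$ ($R{\left(T \right)} = \frac{2}{-6 + \frac{T + 4}{T + T}} = \frac{2}{-6 + \frac{4 + T}{2 T}}$)
$Q{\left(6 \right)} R{\left(B{\left(-4 \right)} \right)} = \left(- \frac{1}{2}\right) 6 \left(\left(-4\right) 7 \frac{1}{-4 + 11 \cdot 7}\right) = - 3 \left(\left(-4\right) 7 \frac{1}{-4 + 77}\right) = - 3 \left(\left(-4\right) 7 \cdot \frac{1}{73}\right) = \left(-3\right) \left(- \frac{28}{73}\right) = \frac{84}{73}$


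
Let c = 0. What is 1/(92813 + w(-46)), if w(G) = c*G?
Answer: 1/92813 ≈ 1.0774e-5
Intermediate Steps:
w(G) = 0 (w(G) = 0*G = 0)
1/(92813 + w(-46)) = 1/(92813 + 0) = 1/92813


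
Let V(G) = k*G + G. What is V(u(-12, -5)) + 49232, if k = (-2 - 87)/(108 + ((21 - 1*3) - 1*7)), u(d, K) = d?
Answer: 5858248/119 ≈ 49229.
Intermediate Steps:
k = -89/119 (k = -89/(108 + ((21 - 3) - 7)) = -89/(108 + (18 - 7)) = -89/(108 + 11) = -89/119 ≈ -0.74790)
V(G) = 30*G/119 (V(G) = -89*G/119 + G = 30*G/119)
V(u(-12, -5)) + 49232 = (30/119)*(-12) + 49232 = -360/119 + 49232 = 5858248/119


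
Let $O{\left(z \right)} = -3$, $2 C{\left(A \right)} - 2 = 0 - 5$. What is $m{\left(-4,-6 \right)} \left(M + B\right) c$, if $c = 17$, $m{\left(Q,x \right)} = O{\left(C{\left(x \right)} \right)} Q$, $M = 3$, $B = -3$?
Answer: $0$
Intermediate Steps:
$C{\left(A \right)} = - \frac{3}{2}$ ($C{\left(A \right)} = 1 + \frac{0 - 5}{2} = 1 + \frac{1}{2} \left(-5\right) = 1 - \frac{5}{2} = - \frac{3}{2}$)
$m{\left(Q,x \right)} = - 3 Q$
$m{\left(-4,-6 \right)} \left(M + B\right) c = \left(-3\right) \left(-4\right) \left(3 - 3\right) 17 = 12 \cdot 0 \cdot 17 = 0 \cdot 17 = 0$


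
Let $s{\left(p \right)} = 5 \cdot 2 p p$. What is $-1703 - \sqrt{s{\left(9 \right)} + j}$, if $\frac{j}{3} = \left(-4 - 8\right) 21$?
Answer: $-1703 - 3 \sqrt{6} \approx -1710.3$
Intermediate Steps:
$s{\left(p \right)} = 10 p^{2}$ ($s{\left(p \right)} = 5 \cdot 2 p^{2} = 10 p^{2}$)
$j = -756$ ($j = 3 \left(-4 - 8\right) 21 = 3 \left(\left(-12\right) 21\right) = 3 \left(-252\right) = -756$)
$-1703 - \sqrt{s{\left(9 \right)} + j} = -1703 - \sqrt{10 \cdot 9^{2} - 756} = -1703 - \sqrt{10 \cdot 81 - 756} = -1703 - \sqrt{810 - 756} = -1703 - \sqrt{54} = -1703 - 3 \sqrt{6}$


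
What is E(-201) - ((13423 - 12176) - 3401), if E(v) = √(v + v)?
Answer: 2154 + I*√402 ≈ 2154.0 + 20.05*I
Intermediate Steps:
E(v) = √2*√v (E(v) = √(2*v) = √2*√v)
E(-201) - ((13423 - 12176) - 3401) = √2*√(-201) - ((13423 - 12176) - 3401) = √2*(I*√201) - (1247 - 3401) = I*√402 - 1*(-2154) = I*√402 + 2154 = 2154 + I*√402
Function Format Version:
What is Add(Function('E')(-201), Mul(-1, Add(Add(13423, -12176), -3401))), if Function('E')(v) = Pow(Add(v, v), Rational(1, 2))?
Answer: Add(2154, Mul(I, Pow(402, Rational(1, 2)))) ≈ Add(2154.0, Mul(20.050, I))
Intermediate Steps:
Function('E')(v) = Mul(Pow(2, Rational(1, 2)), Pow(v, Rational(1, 2))) (Function('E')(v) = Pow(Mul(2, v), Rational(1, 2)) = Mul(Pow(2, Rational(1, 2)), Pow(v, Rational(1, 2))))
Add(Function('E')(-201), Mul(-1, Add(Add(13423, -12176), -3401))) = Add(Mul(Pow(2, Rational(1, 2)), Pow(-201, Rational(1, 2))), Mul(-1, Add(Add(13423, -12176), -3401))) = Add(Mul(Pow(2, Rational(1, 2)), Mul(I, Pow(201, Rational(1, 2)))), Mul(-1, Add(1247, -3401))) = Add(Mul(I, Pow(402, Rational(1, 2))), Mul(-1, -2154)) = Add(Mul(I, Pow(402, Rational(1, 2))), 2154) = Add(2154, Mul(I, Pow(402, Rational(1, 2))))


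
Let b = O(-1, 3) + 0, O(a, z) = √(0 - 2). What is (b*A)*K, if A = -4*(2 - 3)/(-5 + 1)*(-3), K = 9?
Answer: 27*I*√2 ≈ 38.184*I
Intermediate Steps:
O(a, z) = I*√2 (O(a, z) = √(-2) = I*√2)
A = 3 (A = -(-4)/(-4)*(-3) = -(-4)*(-1)/4*(-3) = -4*¼*(-3) = -1*(-3) = 3)
b = I*√2 (b = I*√2 + 0 = I*√2 ≈ 1.4142*I)
(b*A)*K = ((I*√2)*3)*9 = (3*I*√2)*9 = 27*I*√2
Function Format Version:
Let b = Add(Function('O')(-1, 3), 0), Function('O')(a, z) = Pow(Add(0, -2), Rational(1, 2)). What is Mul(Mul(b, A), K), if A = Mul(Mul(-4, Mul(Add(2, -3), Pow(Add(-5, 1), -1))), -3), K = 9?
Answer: Mul(27, I, Pow(2, Rational(1, 2))) ≈ Mul(38.184, I)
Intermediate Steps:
Function('O')(a, z) = Mul(I, Pow(2, Rational(1, 2))) (Function('O')(a, z) = Pow(-2, Rational(1, 2)) = Mul(I, Pow(2, Rational(1, 2))))
A = 3 (A = Mul(Mul(-4, Mul(-1, Pow(-4, -1))), -3) = Mul(Mul(-4, Mul(-1, Rational(-1, 4))), -3) = Mul(Mul(-4, Rational(1, 4)), -3) = Mul(-1, -3) = 3)
b = Mul(I, Pow(2, Rational(1, 2))) (b = Add(Mul(I, Pow(2, Rational(1, 2))), 0) = Mul(I, Pow(2, Rational(1, 2))) ≈ Mul(1.4142, I))
Mul(Mul(b, A), K) = Mul(Mul(Mul(I, Pow(2, Rational(1, 2))), 3), 9) = Mul(Mul(3, I, Pow(2, Rational(1, 2))), 9) = Mul(27, I, Pow(2, Rational(1, 2)))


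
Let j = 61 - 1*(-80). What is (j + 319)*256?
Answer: 117760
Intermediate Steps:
j = 141 (j = 61 + 80 = 141)
(j + 319)*256 = (141 + 319)*256 = 460*256 = 117760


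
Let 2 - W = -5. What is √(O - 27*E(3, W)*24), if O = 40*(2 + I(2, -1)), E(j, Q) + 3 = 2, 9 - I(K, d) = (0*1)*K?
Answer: 8*√17 ≈ 32.985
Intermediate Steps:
I(K, d) = 9 (I(K, d) = 9 - 0*1*K = 9 - 0*K = 9 - 1*0 = 9 + 0 = 9)
W = 7 (W = 2 - 1*(-5) = 2 + 5 = 7)
E(j, Q) = -1 (E(j, Q) = -3 + 2 = -1)
O = 440 (O = 40*(2 + 9) = 40*11 = 440)
√(O - 27*E(3, W)*24) = √(440 - 27*(-1)*24) = √(440 + 27*24) = √(440 + 648) = √1088 = 8*√17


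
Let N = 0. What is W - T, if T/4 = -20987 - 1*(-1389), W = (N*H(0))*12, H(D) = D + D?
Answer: 78392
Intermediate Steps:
H(D) = 2*D
W = 0 (W = (0*(2*0))*12 = (0*0)*12 = 0*12 = 0)
T = -78392 (T = 4*(-20987 - 1*(-1389)) = 4*(-20987 + 1389) = 4*(-19598) = -78392)
W - T = 0 - 1*(-78392) = 0 + 78392 = 78392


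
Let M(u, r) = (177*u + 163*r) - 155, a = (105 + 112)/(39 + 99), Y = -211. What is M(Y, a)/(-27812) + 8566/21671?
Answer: 144263668951/83174511576 ≈ 1.7345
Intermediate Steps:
a = 217/138 ≈ 1.5725
M(u, r) = -155 + 163*r + 177*u (M(u, r) = (163*r + 177*u) - 155 = -155 + 163*r + 177*u)
M(Y, a)/(-27812) + 8566/21671 = (-155 + 163*(217/138) + 177*(-211))/(-27812) + 8566/21671 = (-155 + 35371/138 - 37347)*(-1/27812) + 8566*(1/21671) = -5139905/138*(-1/27812) + 8566/21671 = 5139905/3838056 + 8566/21671 = 144263668951/83174511576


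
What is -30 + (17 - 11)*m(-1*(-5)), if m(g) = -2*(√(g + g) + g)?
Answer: -90 - 12*√10 ≈ -127.95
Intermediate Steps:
m(g) = -2*g - 2*√2*√g (m(g) = -2*(√(2*g) + g) = -2*(√2*√g + g) = -2*(g + √2*√g) = -2*g - 2*√2*√g)
-30 + (17 - 11)*m(-1*(-5)) = -30 + (17 - 11)*(-(-2)*(-5) - 2*√2*√(-1*(-5))) = -30 + 6*(-2*5 - 2*√2*√5) = -30 + 6*(-10 - 2*√10) = -30 + (-60 - 12*√10) = -90 - 12*√10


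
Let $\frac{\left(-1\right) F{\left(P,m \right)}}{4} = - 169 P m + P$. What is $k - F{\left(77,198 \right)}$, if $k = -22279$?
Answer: $-10328267$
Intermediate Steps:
$F{\left(P,m \right)} = - 4 P + 676 P m$ ($F{\left(P,m \right)} = - 4 \left(- 169 P m + P\right) = - 4 \left(P - 169 P m\right) = - 4 P + 676 P m$)
$k - F{\left(77,198 \right)} = -22279 - 4 \cdot 77 \left(-1 + 169 \cdot 198\right) = -22279 - 4 \cdot 77 \left(-1 + 33462\right) = -22279 - 4 \cdot 77 \cdot 33461 = -22279 - 10305988 = -10328267$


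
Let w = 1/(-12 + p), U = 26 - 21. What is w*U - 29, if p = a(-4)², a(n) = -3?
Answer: -92/3 ≈ -30.667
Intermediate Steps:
U = 5
p = 9 (p = (-3)² = 9)
w = -⅓ (w = 1/(-12 + 9) = 1/(-3) = -⅓ ≈ -0.33333)
w*U - 29 = -⅓*5 - 29 = -5/3 - 29 = -92/3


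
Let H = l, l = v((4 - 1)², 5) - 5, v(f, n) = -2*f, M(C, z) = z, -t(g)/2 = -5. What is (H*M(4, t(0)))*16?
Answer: -3680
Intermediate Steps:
t(g) = 10 (t(g) = -2*(-5) = 10)
l = -23 (l = -2*(4 - 1)² - 5 = -2*3² - 5 = -2*9 - 5 = -18 - 5 = -23)
H = -23
(H*M(4, t(0)))*16 = -23*10*16 = -230*16 = -3680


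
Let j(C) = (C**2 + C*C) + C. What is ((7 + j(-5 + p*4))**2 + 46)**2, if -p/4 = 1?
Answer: 567717040900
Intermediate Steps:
p = -4 (p = -4*1 = -4)
j(C) = C + 2*C**2 (j(C) = (C**2 + C**2) + C = 2*C**2 + C = C + 2*C**2)
((7 + j(-5 + p*4))**2 + 46)**2 = ((7 + (-5 - 4*4)*(1 + 2*(-5 - 4*4)))**2 + 46)**2 = ((7 + (-5 - 16)*(1 + 2*(-5 - 16)))**2 + 46)**2 = ((7 - 21*(1 + 2*(-21)))**2 + 46)**2 = ((7 - 21*(1 - 42))**2 + 46)**2 = ((7 - 21*(-41))**2 + 46)**2 = ((7 + 861)**2 + 46)**2 = (868**2 + 46)**2 = (753424 + 46)**2 = 753470**2 = 567717040900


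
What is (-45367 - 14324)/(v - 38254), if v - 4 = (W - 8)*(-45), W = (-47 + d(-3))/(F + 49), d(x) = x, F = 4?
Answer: 1054541/668640 ≈ 1.5771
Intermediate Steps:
W = -50/53 (W = (-47 - 3)/(4 + 49) = -50/53 ≈ -0.94340)
v = 21542/53 (v = 4 + (-50/53 - 8)*(-45) = 4 - 474/53*(-45) = 4 + 21330/53 = 21542/53 ≈ 406.45)
(-45367 - 14324)/(v - 38254) = (-45367 - 14324)/(21542/53 - 38254) = -59691/(-2005920/53) = -59691*(-53/2005920) = 1054541/668640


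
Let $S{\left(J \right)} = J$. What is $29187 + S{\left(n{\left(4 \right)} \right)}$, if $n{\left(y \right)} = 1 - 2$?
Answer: $29186$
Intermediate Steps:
$n{\left(y \right)} = -1$
$29187 + S{\left(n{\left(4 \right)} \right)} = 29187 - 1 = 29186$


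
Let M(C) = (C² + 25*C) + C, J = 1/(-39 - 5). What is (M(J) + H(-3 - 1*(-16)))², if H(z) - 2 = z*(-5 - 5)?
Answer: 61976600401/3748096 ≈ 16536.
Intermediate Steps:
J = -1/44 (J = 1/(-44) = -1/44 ≈ -0.022727)
H(z) = 2 - 10*z (H(z) = 2 + z*(-5 - 5) = 2 + z*(-10) = 2 - 10*z)
M(C) = C² + 26*C
(M(J) + H(-3 - 1*(-16)))² = (-(26 - 1/44)/44 + (2 - 10*(-3 - 1*(-16))))² = (-1/44*1143/44 + (2 - 10*(-3 + 16)))² = (-1143/1936 + (2 - 10*13))² = (-1143/1936 + (2 - 130))² = (-1143/1936 - 128)² = (-248951/1936)² = 61976600401/3748096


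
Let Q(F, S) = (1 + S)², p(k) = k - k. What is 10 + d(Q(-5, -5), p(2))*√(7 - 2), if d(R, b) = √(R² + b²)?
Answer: 10 + 16*√5 ≈ 45.777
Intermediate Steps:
p(k) = 0
10 + d(Q(-5, -5), p(2))*√(7 - 2) = 10 + √(((1 - 5)²)² + 0²)*√(7 - 2) = 10 + √(((-4)²)² + 0)*√5 = 10 + √(16² + 0)*√5 = 10 + √(256 + 0)*√5 = 10 + √256*√5 = 10 + 16*√5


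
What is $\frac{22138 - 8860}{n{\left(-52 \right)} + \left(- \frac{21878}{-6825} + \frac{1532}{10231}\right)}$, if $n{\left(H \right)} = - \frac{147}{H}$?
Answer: $\frac{285279157800}{132825869} \approx 2147.8$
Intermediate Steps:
$\frac{22138 - 8860}{n{\left(-52 \right)} + \left(- \frac{21878}{-6825} + \frac{1532}{10231}\right)} = \frac{22138 - 8860}{- \frac{147}{-52} + \left(- \frac{21878}{-6825} + \frac{1532}{10231}\right)} = \frac{13278}{\left(-147\right) \left(- \frac{1}{52}\right) + \left(\left(-21878\right) \left(- \frac{1}{6825}\right) + 1532 \cdot \frac{1}{10231}\right)} = \frac{13278}{\frac{147}{52} + \left(\frac{21878}{6825} + \frac{1532}{10231}\right)} = \frac{13278}{\frac{147}{52} + \frac{18022286}{5371275}} = \frac{13278}{\frac{132825869}{21485100}} = 13278 \cdot \frac{21485100}{132825869} = \frac{285279157800}{132825869}$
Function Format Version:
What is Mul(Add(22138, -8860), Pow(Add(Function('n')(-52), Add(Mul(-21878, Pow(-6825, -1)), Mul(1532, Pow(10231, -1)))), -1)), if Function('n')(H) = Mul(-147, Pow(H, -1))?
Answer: Rational(285279157800, 132825869) ≈ 2147.8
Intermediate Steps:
Mul(Add(22138, -8860), Pow(Add(Function('n')(-52), Add(Mul(-21878, Pow(-6825, -1)), Mul(1532, Pow(10231, -1)))), -1)) = Mul(Add(22138, -8860), Pow(Add(Mul(-147, Pow(-52, -1)), Add(Mul(-21878, Pow(-6825, -1)), Mul(1532, Pow(10231, -1)))), -1)) = Mul(13278, Pow(Add(Mul(-147, Rational(-1, 52)), Add(Mul(-21878, Rational(-1, 6825)), Mul(1532, Rational(1, 10231)))), -1)) = Mul(13278, Pow(Add(Rational(147, 52), Add(Rational(21878, 6825), Rational(1532, 10231))), -1)) = Mul(13278, Pow(Add(Rational(147, 52), Rational(18022286, 5371275)), -1)) = Mul(13278, Pow(Rational(132825869, 21485100), -1)) = Mul(13278, Rational(21485100, 132825869)) = Rational(285279157800, 132825869)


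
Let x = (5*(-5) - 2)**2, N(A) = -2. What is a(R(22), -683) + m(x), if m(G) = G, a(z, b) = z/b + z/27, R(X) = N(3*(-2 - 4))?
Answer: 13442177/18441 ≈ 728.93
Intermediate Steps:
R(X) = -2
x = 729 (x = (-25 - 2)**2 = (-27)**2 = 729)
a(z, b) = z/27 + z/b (a(z, b) = z/b + z*(1/27) = z/b + z/27 = z/27 + z/b)
a(R(22), -683) + m(x) = ((1/27)*(-2) - 2/(-683)) + 729 = (-2/27 - 2*(-1/683)) + 729 = (-2/27 + 2/683) + 729 = -1312/18441 + 729 = 13442177/18441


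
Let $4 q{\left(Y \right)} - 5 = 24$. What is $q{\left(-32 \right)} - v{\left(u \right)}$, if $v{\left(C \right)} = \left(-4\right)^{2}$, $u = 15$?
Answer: $- \frac{35}{4} \approx -8.75$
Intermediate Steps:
$v{\left(C \right)} = 16$
$q{\left(Y \right)} = \frac{29}{4}$ ($q{\left(Y \right)} = \frac{5}{4} + \frac{1}{4} \cdot 24 = \frac{5}{4} + 6 = \frac{29}{4}$)
$q{\left(-32 \right)} - v{\left(u \right)} = \frac{29}{4} - 16 = - \frac{35}{4}$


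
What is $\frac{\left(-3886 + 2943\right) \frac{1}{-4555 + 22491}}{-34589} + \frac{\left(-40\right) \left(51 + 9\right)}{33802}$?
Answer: $- \frac{744450027157}{10485182725904} \approx -0.071$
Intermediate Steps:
$\frac{\left(-3886 + 2943\right) \frac{1}{-4555 + 22491}}{-34589} + \frac{\left(-40\right) \left(51 + 9\right)}{33802} = - \frac{943}{17936} \left(- \frac{1}{34589}\right) + \left(-40\right) 60 \cdot \frac{1}{33802} = \left(-943\right) \frac{1}{17936} \left(- \frac{1}{34589}\right) - \frac{1200}{16901} = \left(- \frac{943}{17936}\right) \left(- \frac{1}{34589}\right) - \frac{1200}{16901} = \frac{943}{620388304} - \frac{1200}{16901} = - \frac{744450027157}{10485182725904}$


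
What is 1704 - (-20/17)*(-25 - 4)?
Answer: 28388/17 ≈ 1669.9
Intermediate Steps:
1704 - (-20/17)*(-25 - 4) = 1704 - (-20*1/17)*(-29) = 1704 - (-20)*(-29)/17 = 1704 - 1*580/17 = 1704 - 580/17 = 28388/17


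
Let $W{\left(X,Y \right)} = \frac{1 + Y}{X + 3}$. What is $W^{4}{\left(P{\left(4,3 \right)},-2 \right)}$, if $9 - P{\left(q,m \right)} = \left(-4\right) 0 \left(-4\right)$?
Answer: $\frac{1}{20736} \approx 4.8225 \cdot 10^{-5}$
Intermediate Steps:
$P{\left(q,m \right)} = 9$ ($P{\left(q,m \right)} = 9 - \left(-4\right) 0 \left(-4\right) = 9 - 0 \left(-4\right) = 9 - 0 = 9 + 0 = 9$)
$W{\left(X,Y \right)} = \frac{1 + Y}{3 + X}$
$W^{4}{\left(P{\left(4,3 \right)},-2 \right)} = \left(\frac{1 - 2}{3 + 9}\right)^{4} = \left(\frac{1}{12} \left(-1\right)\right)^{4} = \left(- \frac{1}{12}\right)^{4} = \frac{1}{20736}$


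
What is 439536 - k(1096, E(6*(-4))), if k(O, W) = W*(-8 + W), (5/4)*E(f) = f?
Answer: 10975344/25 ≈ 4.3901e+5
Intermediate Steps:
E(f) = 4*f/5
439536 - k(1096, E(6*(-4))) = 439536 - 4*(6*(-4))/5*(-8 + 4*(6*(-4))/5) = 439536 - (⅘)*(-24)*(-8 + (⅘)*(-24)) = 439536 - (-96)*(-8 - 96/5)/5 = 439536 - (-96)*(-136)/(5*5) = 439536 - 1*13056/25 = 439536 - 13056/25 = 10975344/25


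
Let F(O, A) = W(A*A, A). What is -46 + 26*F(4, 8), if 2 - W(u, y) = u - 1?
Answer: -1632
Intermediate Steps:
W(u, y) = 3 - u (W(u, y) = 2 - (u - 1) = 2 - (-1 + u) = 2 + (1 - u) = 3 - u)
F(O, A) = 3 - A² (F(O, A) = 3 - A*A = 3 - A²)
-46 + 26*F(4, 8) = -46 + 26*(3 - 1*8²) = -46 + 26*(3 - 1*64) = -46 + 26*(3 - 64) = -46 + 26*(-61) = -46 - 1586 = -1632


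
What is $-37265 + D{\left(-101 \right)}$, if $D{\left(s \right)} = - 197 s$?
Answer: $-17368$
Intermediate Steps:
$-37265 + D{\left(-101 \right)} = -37265 - -19897 = -37265 + 19897 = -17368$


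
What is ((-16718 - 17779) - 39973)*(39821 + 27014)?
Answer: -4977202450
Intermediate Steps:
((-16718 - 17779) - 39973)*(39821 + 27014) = (-34497 - 39973)*66835 = -74470*66835 = -4977202450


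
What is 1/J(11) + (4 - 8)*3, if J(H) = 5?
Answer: -59/5 ≈ -11.800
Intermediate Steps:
1/J(11) + (4 - 8)*3 = 1/5 + (4 - 8)*3 = ⅕ - 4*3 = ⅕ - 12 = -59/5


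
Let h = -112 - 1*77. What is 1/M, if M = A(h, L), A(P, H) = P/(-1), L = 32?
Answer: 1/189 ≈ 0.0052910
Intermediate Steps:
h = -189 (h = -112 - 77 = -189)
A(P, H) = -P (A(P, H) = P*(-1) = -P)
M = 189 (M = -1*(-189) = 189)
1/M = 1/189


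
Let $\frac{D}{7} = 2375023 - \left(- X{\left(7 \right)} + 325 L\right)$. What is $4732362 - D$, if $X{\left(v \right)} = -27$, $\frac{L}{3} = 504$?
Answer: $-8452810$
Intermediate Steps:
$L = 1512$ ($L = 3 \cdot 504 = 1512$)
$D = 13185172$ ($D = 7 \left(2375023 - 491427\right) = 7 \cdot 1883596 = 13185172$)
$4732362 - D = 4732362 - 13185172 = -8452810$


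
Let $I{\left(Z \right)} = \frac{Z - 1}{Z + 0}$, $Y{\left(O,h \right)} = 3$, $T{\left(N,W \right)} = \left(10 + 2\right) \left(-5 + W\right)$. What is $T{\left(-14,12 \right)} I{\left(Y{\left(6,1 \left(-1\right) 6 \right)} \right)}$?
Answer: $56$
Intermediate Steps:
$T{\left(N,W \right)} = -60 + 12 W$ ($T{\left(N,W \right)} = 12 \left(-5 + W\right) = -60 + 12 W$)
$I{\left(Z \right)} = \frac{-1 + Z}{Z}$
$T{\left(-14,12 \right)} I{\left(Y{\left(6,1 \left(-1\right) 6 \right)} \right)} = \left(-60 + 12 \cdot 12\right) \frac{-1 + 3}{3} = \left(-60 + 144\right) \frac{1}{3} \cdot 2 = 84 \cdot \frac{2}{3} = 56$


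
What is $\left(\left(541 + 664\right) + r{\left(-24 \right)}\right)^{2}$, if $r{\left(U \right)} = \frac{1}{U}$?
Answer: $\frac{836308561}{576} \approx 1.4519 \cdot 10^{6}$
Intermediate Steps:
$\left(\left(541 + 664\right) + r{\left(-24 \right)}\right)^{2} = \left(\left(541 + 664\right) + \frac{1}{-24}\right)^{2} = \left(1205 - \frac{1}{24}\right)^{2} = \left(\frac{28919}{24}\right)^{2} = \frac{836308561}{576}$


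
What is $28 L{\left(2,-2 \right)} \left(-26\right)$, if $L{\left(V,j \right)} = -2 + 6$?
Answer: $-2912$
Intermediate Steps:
$L{\left(V,j \right)} = 4$
$28 L{\left(2,-2 \right)} \left(-26\right) = 28 \cdot 4 \left(-26\right) = 112 \left(-26\right) = -2912$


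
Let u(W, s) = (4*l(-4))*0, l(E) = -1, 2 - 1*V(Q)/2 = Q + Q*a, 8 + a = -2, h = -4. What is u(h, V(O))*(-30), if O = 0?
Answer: 0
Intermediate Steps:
a = -10 (a = -8 - 2 = -10)
V(Q) = 4 + 18*Q (V(Q) = 4 - 2*(Q + Q*(-10)) = 4 - 2*(Q - 10*Q) = 4 - (-18)*Q = 4 + 18*Q)
u(W, s) = 0 (u(W, s) = (4*(-1))*0 = -4*0 = 0)
u(h, V(O))*(-30) = 0*(-30) = 0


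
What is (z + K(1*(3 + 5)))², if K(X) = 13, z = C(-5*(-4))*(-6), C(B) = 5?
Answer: 289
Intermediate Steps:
z = -30 (z = 5*(-6) = -30)
(z + K(1*(3 + 5)))² = (-30 + 13)² = (-17)² = 289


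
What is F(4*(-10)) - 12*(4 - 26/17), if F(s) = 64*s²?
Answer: 1740296/17 ≈ 1.0237e+5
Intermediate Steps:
F(4*(-10)) - 12*(4 - 26/17) = 64*(4*(-10))² - 12*(4 - 26/17) = 64*(-40)² - 12*(4 - 26*1/17) = 64*1600 - 12*(4 - 26/17) = 102400 - 12*42/17 = 102400 - 504/17 = 1740296/17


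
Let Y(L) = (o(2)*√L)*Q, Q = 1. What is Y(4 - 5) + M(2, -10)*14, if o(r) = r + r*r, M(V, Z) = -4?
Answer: -56 + 6*I ≈ -56.0 + 6.0*I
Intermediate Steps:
o(r) = r + r²
Y(L) = 6*√L (Y(L) = ((2*(1 + 2))*√L)*1 = ((2*3)*√L)*1 = (6*√L)*1 = 6*√L)
Y(4 - 5) + M(2, -10)*14 = 6*√(4 - 5) - 4*14 = 6*√(-1) - 56 = 6*I - 56 = -56 + 6*I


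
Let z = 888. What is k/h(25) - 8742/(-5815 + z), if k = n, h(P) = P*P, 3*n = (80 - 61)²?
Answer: 18169897/9238125 ≈ 1.9668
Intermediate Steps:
n = 361/3 (n = (80 - 61)²/3 = (⅓)*19² = (⅓)*361 = 361/3 ≈ 120.33)
h(P) = P²
k = 361/3 ≈ 120.33
k/h(25) - 8742/(-5815 + z) = 361/(3*(25²)) - 8742/(-5815 + 888) = (361/3)/625 - 8742/(-4927) = (361/3)*(1/625) - 8742*(-1/4927) = 361/1875 + 8742/4927 = 18169897/9238125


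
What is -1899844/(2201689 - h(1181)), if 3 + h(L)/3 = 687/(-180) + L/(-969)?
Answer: -12272992240/14223066667 ≈ -0.86289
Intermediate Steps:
h(L) = -409/20 - L/323 (h(L) = -9 + 3*(687/(-180) + L/(-969)) = -9 + 3*(687*(-1/180) + L*(-1/969)) = -9 + 3*(-229/60 - L/969) = -9 + (-229/20 - L/323) = -409/20 - L/323)
-1899844/(2201689 - h(1181)) = -1899844/(2201689 - (-409/20 - 1/323*1181)) = -1899844/(2201689 - (-409/20 - 1181/323)) = -1899844/(2201689 - 1*(-155727/6460)) = -1899844/(2201689 + 155727/6460) = -1899844/14223066667/6460 = -1899844*6460/14223066667 = -12272992240/14223066667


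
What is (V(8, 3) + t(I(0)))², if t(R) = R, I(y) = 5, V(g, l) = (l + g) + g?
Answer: 576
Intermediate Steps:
V(g, l) = l + 2*g (V(g, l) = (g + l) + g = l + 2*g)
(V(8, 3) + t(I(0)))² = ((3 + 2*8) + 5)² = ((3 + 16) + 5)² = (19 + 5)² = 24² = 576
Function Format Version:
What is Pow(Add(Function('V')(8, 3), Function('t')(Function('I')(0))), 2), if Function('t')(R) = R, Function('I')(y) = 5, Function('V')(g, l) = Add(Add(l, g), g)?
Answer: 576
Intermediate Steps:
Function('V')(g, l) = Add(l, Mul(2, g)) (Function('V')(g, l) = Add(Add(g, l), g) = Add(l, Mul(2, g)))
Pow(Add(Function('V')(8, 3), Function('t')(Function('I')(0))), 2) = Pow(Add(Add(3, Mul(2, 8)), 5), 2) = Pow(Add(Add(3, 16), 5), 2) = Pow(Add(19, 5), 2) = Pow(24, 2) = 576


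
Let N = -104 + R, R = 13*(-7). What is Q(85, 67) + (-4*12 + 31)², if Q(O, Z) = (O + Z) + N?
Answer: 246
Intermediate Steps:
R = -91
N = -195 (N = -104 - 91 = -195)
Q(O, Z) = -195 + O + Z (Q(O, Z) = (O + Z) - 195 = -195 + O + Z)
Q(85, 67) + (-4*12 + 31)² = (-195 + 85 + 67) + (-4*12 + 31)² = -43 + (-48 + 31)² = -43 + (-17)² = -43 + 289 = 246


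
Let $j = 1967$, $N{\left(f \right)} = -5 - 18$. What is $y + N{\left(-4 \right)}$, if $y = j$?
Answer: $1944$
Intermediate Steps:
$N{\left(f \right)} = -23$ ($N{\left(f \right)} = -5 - 18 = -23$)
$y = 1967$
$y + N{\left(-4 \right)} = 1967 - 23 = 1944$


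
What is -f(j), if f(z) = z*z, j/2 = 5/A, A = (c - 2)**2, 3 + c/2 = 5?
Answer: -25/4 ≈ -6.2500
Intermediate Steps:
c = 4 (c = -6 + 2*5 = -6 + 10 = 4)
A = 4 (A = (4 - 2)**2 = 2**2 = 4)
j = 5/2 (j = 2*(5/4) = 5/2 ≈ 2.5000)
f(z) = z**2
-f(j) = -(5/2)**2 = -1*25/4 = -25/4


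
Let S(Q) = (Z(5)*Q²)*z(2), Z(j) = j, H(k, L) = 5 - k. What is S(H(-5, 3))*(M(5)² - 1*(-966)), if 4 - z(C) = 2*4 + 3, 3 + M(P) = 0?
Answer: -3412500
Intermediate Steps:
M(P) = -3 (M(P) = -3 + 0 = -3)
z(C) = -7 (z(C) = 4 - (2*4 + 3) = 4 - (8 + 3) = 4 - 1*11 = 4 - 11 = -7)
S(Q) = -35*Q² (S(Q) = (5*Q²)*(-7) = -35*Q²)
S(H(-5, 3))*(M(5)² - 1*(-966)) = (-35*(5 - 1*(-5))²)*((-3)² - 1*(-966)) = (-35*(5 + 5)²)*(9 + 966) = -35*10²*975 = -35*100*975 = -3500*975 = -3412500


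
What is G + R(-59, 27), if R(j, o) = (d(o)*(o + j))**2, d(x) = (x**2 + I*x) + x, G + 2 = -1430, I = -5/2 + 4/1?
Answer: 649636712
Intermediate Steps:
I = 3/2 (I = -5*1/2 + 4*1 = -5/2 + 4 = 3/2 ≈ 1.5000)
G = -1432 (G = -2 - 1430 = -1432)
d(x) = x**2 + 5*x/2 (d(x) = (x**2 + 3*x/2) + x = x**2 + 5*x/2)
R(j, o) = o**2*(5 + 2*o)**2*(j + o)**2/4 (R(j, o) = ((o*(5 + 2*o)/2)*(o + j))**2 = ((o*(5 + 2*o)/2)*(j + o))**2 = (o*(5 + 2*o)*(j + o)/2)**2 = o**2*(5 + 2*o)**2*(j + o)**2/4)
G + R(-59, 27) = -1432 + (1/4)*27**2*(5 + 2*27)**2*(-59 + 27)**2 = -1432 + (1/4)*729*(5 + 54)**2*(-32)**2 = -1432 + (1/4)*729*59**2*1024 = -1432 + (1/4)*729*3481*1024 = -1432 + 649638144 = 649636712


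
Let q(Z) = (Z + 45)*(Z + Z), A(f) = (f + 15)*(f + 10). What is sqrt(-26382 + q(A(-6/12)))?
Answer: 5*sqrt(15338)/4 ≈ 154.81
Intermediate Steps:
A(f) = (10 + f)*(15 + f) (A(f) = (15 + f)*(10 + f) = (10 + f)*(15 + f))
q(Z) = 2*Z*(45 + Z) (q(Z) = (45 + Z)*(2*Z) = 2*Z*(45 + Z))
sqrt(-26382 + q(A(-6/12))) = sqrt(-26382 + 2*(150 + (-6/12)**2 + 25*(-6/12))*(45 + (150 + (-6/12)**2 + 25*(-6/12)))) = sqrt(-26382 + 2*(150 + (-6*1/12)**2 + 25*(-6*1/12))*(45 + (150 + (-6*1/12)**2 + 25*(-6*1/12)))) = sqrt(-26382 + 2*(150 + (-1/2)**2 + 25*(-1/2))*(45 + (150 + (-1/2)**2 + 25*(-1/2)))) = sqrt(-26382 + 2*(150 + 1/4 - 25/2)*(45 + (150 + 1/4 - 25/2))) = sqrt(-26382 + 2*(551/4)*(45 + 551/4)) = sqrt(-26382 + 2*(551/4)*(731/4)) = sqrt(-26382 + 402781/8) = sqrt(191725/8) = 5*sqrt(15338)/4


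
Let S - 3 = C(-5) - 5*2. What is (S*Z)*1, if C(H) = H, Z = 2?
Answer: -24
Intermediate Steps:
S = -12 (S = 3 + (-5 - 5*2) = 3 + (-5 - 10) = 3 - 15 = -12)
(S*Z)*1 = -12*2*1 = -24*1 = -24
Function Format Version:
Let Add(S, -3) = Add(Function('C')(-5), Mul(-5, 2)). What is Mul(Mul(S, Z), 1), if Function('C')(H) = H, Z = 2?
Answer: -24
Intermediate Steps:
S = -12 (S = Add(3, Add(-5, Mul(-5, 2))) = Add(3, Add(-5, -10)) = Add(3, -15) = -12)
Mul(Mul(S, Z), 1) = Mul(Mul(-12, 2), 1) = Mul(-24, 1) = -24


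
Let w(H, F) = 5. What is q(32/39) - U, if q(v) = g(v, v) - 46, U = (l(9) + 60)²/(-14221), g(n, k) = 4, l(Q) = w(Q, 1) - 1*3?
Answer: -593438/14221 ≈ -41.730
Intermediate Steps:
l(Q) = 2 (l(Q) = 5 - 1*3 = 5 - 3 = 2)
U = -3844/14221 (U = (2 + 60)²/(-14221) = 62²*(-1/14221) = 3844*(-1/14221) = -3844/14221 ≈ -0.27030)
q(v) = -42 (q(v) = 4 - 46 = -42)
q(32/39) - U = -42 - 1*(-3844/14221) = -42 + 3844/14221 = -593438/14221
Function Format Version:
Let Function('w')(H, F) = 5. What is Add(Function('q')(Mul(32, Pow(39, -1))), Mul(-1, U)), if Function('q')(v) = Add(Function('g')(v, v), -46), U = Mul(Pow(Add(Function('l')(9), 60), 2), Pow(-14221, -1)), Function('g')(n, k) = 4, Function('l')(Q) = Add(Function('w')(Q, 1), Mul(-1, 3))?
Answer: Rational(-593438, 14221) ≈ -41.730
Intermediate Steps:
Function('l')(Q) = 2 (Function('l')(Q) = Add(5, Mul(-1, 3)) = Add(5, -3) = 2)
U = Rational(-3844, 14221) (U = Mul(Pow(Add(2, 60), 2), Pow(-14221, -1)) = Mul(Pow(62, 2), Rational(-1, 14221)) = Mul(3844, Rational(-1, 14221)) = Rational(-3844, 14221) ≈ -0.27030)
Function('q')(v) = -42 (Function('q')(v) = Add(4, -46) = -42)
Add(Function('q')(Mul(32, Pow(39, -1))), Mul(-1, U)) = Add(-42, Mul(-1, Rational(-3844, 14221))) = Add(-42, Rational(3844, 14221)) = Rational(-593438, 14221)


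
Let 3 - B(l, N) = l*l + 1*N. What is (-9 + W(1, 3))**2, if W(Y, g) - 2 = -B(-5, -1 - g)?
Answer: 121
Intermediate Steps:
B(l, N) = 3 - N - l**2 (B(l, N) = 3 - (l*l + 1*N) = 3 - (l**2 + N) = 3 - (N + l**2) = 3 + (-N - l**2) = 3 - N - l**2)
W(Y, g) = 23 - g (W(Y, g) = 2 - (3 - (-1 - g) - 1*(-5)**2) = 2 - (3 + (1 + g) - 1*25) = 2 - (3 + (1 + g) - 25) = 2 - (-21 + g) = 2 + (21 - g) = 23 - g)
(-9 + W(1, 3))**2 = (-9 + (23 - 1*3))**2 = (-9 + (23 - 3))**2 = (-9 + 20)**2 = 11**2 = 121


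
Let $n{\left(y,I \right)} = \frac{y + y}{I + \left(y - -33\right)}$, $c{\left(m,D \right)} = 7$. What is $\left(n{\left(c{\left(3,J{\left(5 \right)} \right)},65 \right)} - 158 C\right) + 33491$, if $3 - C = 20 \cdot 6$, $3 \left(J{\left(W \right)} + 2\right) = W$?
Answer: $\frac{779657}{15} \approx 51977.0$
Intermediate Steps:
$J{\left(W \right)} = -2 + \frac{W}{3}$
$n{\left(y,I \right)} = \frac{2 y}{33 + I + y}$ ($n{\left(y,I \right)} = \frac{2 y}{I + \left(y + 33\right)} = \frac{2 y}{I + \left(33 + y\right)} = \frac{2 y}{33 + I + y}$)
$C = -117$ ($C = 3 - 20 \cdot 6 = 3 - 120 = -117$)
$\left(n{\left(c{\left(3,J{\left(5 \right)} \right)},65 \right)} - 158 C\right) + 33491 = \left(2 \cdot 7 \frac{1}{33 + 65 + 7} - -18486\right) + 33491 = \left(2 \cdot 7 \cdot \frac{1}{105} + 18486\right) + 33491 = \left(\frac{2}{15} + 18486\right) + 33491 = \frac{277292}{15} + 33491 = \frac{779657}{15}$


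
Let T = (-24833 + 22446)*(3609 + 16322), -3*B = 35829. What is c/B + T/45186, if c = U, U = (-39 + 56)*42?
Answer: -21045334625/19987274 ≈ -1052.9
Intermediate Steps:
B = -11943 (B = -1/3*35829 = -11943)
T = -47575297 (T = -2387*19931 = -47575297)
U = 714 (U = 17*42 = 714)
c = 714
c/B + T/45186 = 714/(-11943) - 47575297/45186 = 714*(-1/11943) - 47575297*1/45186 = -238/3981 - 47575297/45186 = -21045334625/19987274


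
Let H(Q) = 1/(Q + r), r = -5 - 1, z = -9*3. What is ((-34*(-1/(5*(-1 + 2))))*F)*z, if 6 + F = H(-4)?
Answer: 27999/25 ≈ 1120.0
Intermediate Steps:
z = -27
r = -6
H(Q) = 1/(-6 + Q) (H(Q) = 1/(Q - 6) = 1/(-6 + Q))
F = -61/10 (F = -6 + 1/(-6 - 4) = -6 + 1/(-10) = -6 - ⅒ = -61/10 ≈ -6.1000)
((-34*(-1/(5*(-1 + 2))))*F)*z = (-34*(-1/(5*(-1 + 2)))*(-61/10))*(-27) = (-34/((-5*1))*(-61/10))*(-27) = (-34/(-5)*(-61/10))*(-27) = (-34*(-⅕)*(-61/10))*(-27) = ((34/5)*(-61/10))*(-27) = -1037/25*(-27) = 27999/25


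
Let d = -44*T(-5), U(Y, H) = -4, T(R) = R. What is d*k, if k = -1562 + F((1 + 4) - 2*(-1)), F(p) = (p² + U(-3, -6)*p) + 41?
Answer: -330000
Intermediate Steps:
F(p) = 41 + p² - 4*p (F(p) = (p² - 4*p) + 41 = 41 + p² - 4*p)
d = 220 (d = -44*(-5) = 220)
k = -1500 (k = -1562 + (41 + ((1 + 4) - 2*(-1))² - 4*((1 + 4) - 2*(-1))) = -1562 + (41 + (5 + 2)² - 4*(5 + 2)) = -1562 + (41 + 7² - 4*7) = -1562 + (41 + 49 - 28) = -1562 + 62 = -1500)
d*k = 220*(-1500) = -330000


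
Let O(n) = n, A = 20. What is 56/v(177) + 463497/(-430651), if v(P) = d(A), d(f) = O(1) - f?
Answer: -32922899/8182369 ≈ -4.0236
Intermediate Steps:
d(f) = 1 - f
v(P) = -19 (v(P) = 1 - 1*20 = 1 - 20 = -19)
56/v(177) + 463497/(-430651) = 56/(-19) + 463497/(-430651) = 56*(-1/19) + 463497*(-1/430651) = -56/19 - 463497/430651 = -32922899/8182369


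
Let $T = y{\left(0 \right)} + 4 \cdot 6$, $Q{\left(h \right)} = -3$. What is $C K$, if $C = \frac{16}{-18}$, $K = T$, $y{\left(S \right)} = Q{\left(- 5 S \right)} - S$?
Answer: $- \frac{56}{3} \approx -18.667$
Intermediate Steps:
$y{\left(S \right)} = -3 - S$
$T = 21$ ($T = \left(-3 - 0\right) + 4 \cdot 6 = \left(-3 + 0\right) + 24 = -3 + 24 = 21$)
$K = 21$
$C = - \frac{8}{9}$ ($C = 16 \left(- \frac{1}{18}\right) = - \frac{8}{9} \approx -0.88889$)
$C K = \left(- \frac{8}{9}\right) 21 = - \frac{56}{3}$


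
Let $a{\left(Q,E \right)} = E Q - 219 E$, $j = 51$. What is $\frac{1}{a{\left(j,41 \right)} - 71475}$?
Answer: $- \frac{1}{78363} \approx -1.2761 \cdot 10^{-5}$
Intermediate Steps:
$a{\left(Q,E \right)} = - 219 E + E Q$
$\frac{1}{a{\left(j,41 \right)} - 71475} = \frac{1}{41 \left(-219 + 51\right) - 71475} = \frac{1}{41 \left(-168\right) - 71475} = \frac{1}{-6888 - 71475} = \frac{1}{-78363} = - \frac{1}{78363}$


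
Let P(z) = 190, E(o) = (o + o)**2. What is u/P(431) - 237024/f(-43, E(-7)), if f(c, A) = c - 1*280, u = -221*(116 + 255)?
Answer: 976393/3230 ≈ 302.29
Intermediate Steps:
E(o) = 4*o**2 (E(o) = (2*o)**2 = 4*o**2)
u = -81991 (u = -221*371 = -81991)
f(c, A) = -280 + c (f(c, A) = c - 280 = -280 + c)
u/P(431) - 237024/f(-43, E(-7)) = -81991/190 - 237024/(-280 - 43) = -81991*1/190 - 237024/(-323) = -81991/190 - 237024*(-1/323) = -81991/190 + 237024/323 = 976393/3230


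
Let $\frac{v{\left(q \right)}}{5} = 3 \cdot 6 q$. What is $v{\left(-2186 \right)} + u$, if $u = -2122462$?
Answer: $-2319202$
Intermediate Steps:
$v{\left(q \right)} = 90 q$ ($v{\left(q \right)} = 5 \cdot 3 \cdot 6 q = 5 \cdot 18 q = 90 q$)
$v{\left(-2186 \right)} + u = 90 \left(-2186\right) - 2122462 = -196740 - 2122462 = -2319202$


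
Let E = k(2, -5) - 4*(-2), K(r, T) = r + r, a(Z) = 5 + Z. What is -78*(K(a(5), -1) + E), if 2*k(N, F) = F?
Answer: -1989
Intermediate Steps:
k(N, F) = F/2
K(r, T) = 2*r
E = 11/2 (E = (½)*(-5) - 4*(-2) = -5/2 + 8 = 11/2 ≈ 5.5000)
-78*(K(a(5), -1) + E) = -78*(2*(5 + 5) + 11/2) = -78*(2*10 + 11/2) = -78*(20 + 11/2) = -78*51/2 = -1989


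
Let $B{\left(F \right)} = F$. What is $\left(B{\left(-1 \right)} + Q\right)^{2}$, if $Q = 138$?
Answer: $18769$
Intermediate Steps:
$\left(B{\left(-1 \right)} + Q\right)^{2} = \left(-1 + 138\right)^{2} = 137^{2} = 18769$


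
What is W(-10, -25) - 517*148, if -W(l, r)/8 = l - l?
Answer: -76516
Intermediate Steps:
W(l, r) = 0 (W(l, r) = -8*(l - l) = -8*0 = 0)
W(-10, -25) - 517*148 = 0 - 517*148 = 0 - 76516 = -76516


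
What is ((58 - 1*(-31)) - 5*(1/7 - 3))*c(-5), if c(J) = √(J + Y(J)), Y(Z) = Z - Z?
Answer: 723*I*√5/7 ≈ 230.95*I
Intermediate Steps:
Y(Z) = 0
c(J) = √J (c(J) = √(J + 0) = √J)
((58 - 1*(-31)) - 5*(1/7 - 3))*c(-5) = ((58 - 1*(-31)) - 5*(1/7 - 3))*√(-5) = ((58 + 31) - 5*(⅐ - 3))*(I*√5) = (89 - 5*(-20/7))*(I*√5) = (89 + 100/7)*(I*√5) = 723*(I*√5)/7 = 723*I*√5/7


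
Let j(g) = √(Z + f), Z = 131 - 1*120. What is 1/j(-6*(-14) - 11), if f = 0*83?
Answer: √11/11 ≈ 0.30151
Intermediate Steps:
f = 0
Z = 11 (Z = 131 - 120 = 11)
j(g) = √11 (j(g) = √(11 + 0) = √11)
1/j(-6*(-14) - 11) = 1/(√11) = √11/11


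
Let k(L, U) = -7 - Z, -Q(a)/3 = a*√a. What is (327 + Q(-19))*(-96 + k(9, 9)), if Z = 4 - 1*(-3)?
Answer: -35970 - 6270*I*√19 ≈ -35970.0 - 27330.0*I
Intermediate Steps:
Z = 7 (Z = 4 + 3 = 7)
Q(a) = -3*a^(3/2) (Q(a) = -3*a*√a = -3*a^(3/2))
k(L, U) = -14 (k(L, U) = -7 - 1*7 = -7 - 7 = -14)
(327 + Q(-19))*(-96 + k(9, 9)) = (327 - (-57)*I*√19)*(-96 - 14) = (327 - (-57)*I*√19)*(-110) = (327 + 57*I*√19)*(-110) = -35970 - 6270*I*√19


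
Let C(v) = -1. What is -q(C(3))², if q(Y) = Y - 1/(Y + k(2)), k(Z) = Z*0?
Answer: 0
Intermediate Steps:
k(Z) = 0
q(Y) = Y - 1/Y (q(Y) = Y - 1/(Y + 0) = Y - 1/Y)
-q(C(3))² = -(-1 - 1/(-1))² = -(-1 - 1*(-1))² = -(-1 + 1)² = -1*0² = -1*0 = 0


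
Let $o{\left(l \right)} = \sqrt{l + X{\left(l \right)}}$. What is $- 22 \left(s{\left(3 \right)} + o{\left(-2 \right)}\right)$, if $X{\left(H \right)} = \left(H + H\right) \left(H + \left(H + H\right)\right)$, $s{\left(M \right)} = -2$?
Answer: $44 - 22 \sqrt{22} \approx -59.189$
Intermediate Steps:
$X{\left(H \right)} = 6 H^{2}$ ($X{\left(H \right)} = 2 H \left(H + 2 H\right) = 2 H 3 H = 6 H^{2}$)
$o{\left(l \right)} = \sqrt{l + 6 l^{2}}$
$- 22 \left(s{\left(3 \right)} + o{\left(-2 \right)}\right) = - 22 \left(-2 + \sqrt{- 2 \left(1 + 6 \left(-2\right)\right)}\right) = - 22 \left(-2 + \sqrt{- 2 \left(1 - 12\right)}\right) = - 22 \left(-2 + \sqrt{\left(-2\right) \left(-11\right)}\right) = - 22 \left(-2 + \sqrt{22}\right) = 44 - 22 \sqrt{22}$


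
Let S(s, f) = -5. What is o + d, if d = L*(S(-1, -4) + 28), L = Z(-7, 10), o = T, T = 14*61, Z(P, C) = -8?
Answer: 670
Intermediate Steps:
T = 854
o = 854
L = -8
d = -184 (d = -8*(-5 + 28) = -8*23 = -184)
o + d = 854 - 184 = 670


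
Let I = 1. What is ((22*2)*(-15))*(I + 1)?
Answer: -1320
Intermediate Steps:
((22*2)*(-15))*(I + 1) = ((22*2)*(-15))*(1 + 1) = (44*(-15))*2 = -660*2 = -1320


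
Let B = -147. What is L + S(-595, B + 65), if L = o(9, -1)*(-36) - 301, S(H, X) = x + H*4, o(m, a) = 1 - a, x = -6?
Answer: -2759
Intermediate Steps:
S(H, X) = -6 + 4*H (S(H, X) = -6 + H*4 = -6 + 4*H)
L = -373 (L = (1 - 1*(-1))*(-36) - 301 = (1 + 1)*(-36) - 301 = 2*(-36) - 301 = -72 - 301 = -373)
L + S(-595, B + 65) = -373 + (-6 + 4*(-595)) = -373 + (-6 - 2380) = -373 - 2386 = -2759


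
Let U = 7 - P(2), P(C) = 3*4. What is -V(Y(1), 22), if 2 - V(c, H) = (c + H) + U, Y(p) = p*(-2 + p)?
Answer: 14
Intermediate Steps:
P(C) = 12
U = -5 (U = 7 - 1*12 = 7 - 12 = -5)
V(c, H) = 7 - H - c (V(c, H) = 2 - ((c + H) - 5) = 2 - ((H + c) - 5) = 2 - (-5 + H + c) = 2 + (5 - H - c) = 7 - H - c)
-V(Y(1), 22) = -(7 - 1*22 - (-2 + 1)) = -(7 - 22 - (-1)) = -(7 - 22 - 1*(-1)) = -(7 - 22 + 1) = -1*(-14) = 14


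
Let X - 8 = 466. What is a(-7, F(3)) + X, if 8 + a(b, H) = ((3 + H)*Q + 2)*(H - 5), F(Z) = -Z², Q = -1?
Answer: 354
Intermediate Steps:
X = 474 (X = 8 + 466 = 474)
a(b, H) = -8 + (-1 - H)*(-5 + H) (a(b, H) = -8 + ((3 + H)*(-1) + 2)*(H - 5) = -8 + ((-3 - H) + 2)*(-5 + H) = -8 + (-1 - H)*(-5 + H))
a(-7, F(3)) + X = (-3 - (-1*3²)² + 4*(-1*3²)) + 474 = (-3 - (-1*9)² + 4*(-1*9)) + 474 = (-3 - 1*(-9)² + 4*(-9)) + 474 = (-3 - 1*81 - 36) + 474 = (-3 - 81 - 36) + 474 = -120 + 474 = 354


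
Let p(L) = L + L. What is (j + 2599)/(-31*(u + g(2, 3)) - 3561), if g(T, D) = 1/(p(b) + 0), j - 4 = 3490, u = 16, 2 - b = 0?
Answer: -24372/16259 ≈ -1.4990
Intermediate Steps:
b = 2 (b = 2 - 1*0 = 2 + 0 = 2)
p(L) = 2*L
j = 3494 (j = 4 + 3490 = 3494)
g(T, D) = ¼ (g(T, D) = 1/(2*2 + 0) = 1/(4 + 0) = 1/4 = ¼)
(j + 2599)/(-31*(u + g(2, 3)) - 3561) = (3494 + 2599)/(-31*(16 + ¼) - 3561) = 6093/(-31*65/4 - 3561) = 6093/(-2015/4 - 3561) = 6093/(-16259/4) = 6093*(-4/16259) = -24372/16259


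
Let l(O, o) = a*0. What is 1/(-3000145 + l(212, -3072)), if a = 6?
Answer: -1/3000145 ≈ -3.3332e-7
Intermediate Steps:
l(O, o) = 0 (l(O, o) = 6*0 = 0)
1/(-3000145 + l(212, -3072)) = 1/(-3000145 + 0) = 1/(-3000145) = -1/3000145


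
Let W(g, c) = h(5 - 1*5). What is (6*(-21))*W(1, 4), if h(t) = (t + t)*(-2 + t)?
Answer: 0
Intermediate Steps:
h(t) = 2*t*(-2 + t) (h(t) = (2*t)*(-2 + t) = 2*t*(-2 + t))
W(g, c) = 0 (W(g, c) = 2*(5 - 1*5)*(-2 + (5 - 1*5)) = 2*(5 - 5)*(-2 + (5 - 5)) = 2*0*(-2 + 0) = 2*0*(-2) = 0)
(6*(-21))*W(1, 4) = (6*(-21))*0 = -126*0 = 0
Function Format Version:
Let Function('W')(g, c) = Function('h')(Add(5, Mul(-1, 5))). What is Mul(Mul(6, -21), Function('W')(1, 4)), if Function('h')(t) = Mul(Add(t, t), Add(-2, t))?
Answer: 0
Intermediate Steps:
Function('h')(t) = Mul(2, t, Add(-2, t)) (Function('h')(t) = Mul(Mul(2, t), Add(-2, t)) = Mul(2, t, Add(-2, t)))
Function('W')(g, c) = 0 (Function('W')(g, c) = Mul(2, Add(5, Mul(-1, 5)), Add(-2, Add(5, Mul(-1, 5)))) = Mul(2, Add(5, -5), Add(-2, Add(5, -5))) = Mul(2, 0, Add(-2, 0)) = Mul(2, 0, -2) = 0)
Mul(Mul(6, -21), Function('W')(1, 4)) = Mul(Mul(6, -21), 0) = Mul(-126, 0) = 0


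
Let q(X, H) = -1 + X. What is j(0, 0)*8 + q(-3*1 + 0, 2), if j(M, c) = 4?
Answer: 28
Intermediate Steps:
j(0, 0)*8 + q(-3*1 + 0, 2) = 4*8 + (-1 + (-3*1 + 0)) = 32 + (-1 + (-3 + 0)) = 32 + (-1 - 3) = 32 - 4 = 28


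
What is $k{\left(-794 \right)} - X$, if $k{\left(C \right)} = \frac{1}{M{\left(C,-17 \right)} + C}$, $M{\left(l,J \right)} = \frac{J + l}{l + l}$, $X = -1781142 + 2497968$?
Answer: $- \frac{903244487974}{1260061} \approx -7.1683 \cdot 10^{5}$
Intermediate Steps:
$X = 716826$
$M{\left(l,J \right)} = \frac{J + l}{2 l}$
$k{\left(C \right)} = \frac{1}{C + \frac{-17 + C}{2 C}}$ ($k{\left(C \right)} = \frac{1}{\frac{-17 + C}{2 C} + C} = \frac{1}{C + \frac{-17 + C}{2 C}}$)
$k{\left(-794 \right)} - X = 2 \left(-794\right) \frac{1}{-17 - 794 + 2 \left(-794\right)^{2}} - 716826 = 2 \left(-794\right) \frac{1}{-17 - 794 + 2 \cdot 630436} - 716826 = 2 \left(-794\right) \frac{1}{-17 - 794 + 1260872} - 716826 = 2 \left(-794\right) \frac{1}{1260061} - 716826 = - \frac{1588}{1260061} - 716826 = - \frac{903244487974}{1260061}$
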